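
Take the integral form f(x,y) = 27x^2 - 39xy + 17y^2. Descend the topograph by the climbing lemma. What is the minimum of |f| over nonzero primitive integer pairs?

translate: b→15 (≡-39 mod 54), so (27,-39,17)→(27,15,5)
flip: (27,15,5)→(5,-15,27)
translate: b→5 (≡-15 mod 10), so (5,-15,27)→(5,5,17)
reduced (well bottom): (5,5,17) with a≤c, −a<b≤a
well minimum = a = 5

5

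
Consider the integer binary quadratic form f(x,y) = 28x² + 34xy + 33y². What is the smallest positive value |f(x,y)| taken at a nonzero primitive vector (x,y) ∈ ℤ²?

translate: b→-22 (≡34 mod 56), so (28,34,33)→(28,-22,27)
flip: (28,-22,27)→(27,22,28)
reduced (well bottom): (27,22,28) with a≤c, −a<b≤a
well minimum = a = 27

27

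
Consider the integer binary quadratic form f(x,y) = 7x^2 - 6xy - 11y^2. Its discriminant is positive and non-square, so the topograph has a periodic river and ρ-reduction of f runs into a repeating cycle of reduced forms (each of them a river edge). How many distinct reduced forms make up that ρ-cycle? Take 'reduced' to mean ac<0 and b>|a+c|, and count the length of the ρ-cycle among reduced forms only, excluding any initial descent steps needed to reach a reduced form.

D = 344, ⌊√D⌋ = 18
descent: ρ → (-11,6,7)  [lands on river]
river: ρ → (7,8,-10)
river: ρ → (-10,12,5)
river: ρ → (5,18,-1)
river: ρ → (-1,18,5)
river: ρ → (5,12,-10)
river: ρ → (-10,8,7)
river: ρ → (7,6,-11)
river: ρ → (-11,16,2)
river: ρ → (2,16,-11)
ρ-cycle length = 10 (tail of 1 descent step not counted)

10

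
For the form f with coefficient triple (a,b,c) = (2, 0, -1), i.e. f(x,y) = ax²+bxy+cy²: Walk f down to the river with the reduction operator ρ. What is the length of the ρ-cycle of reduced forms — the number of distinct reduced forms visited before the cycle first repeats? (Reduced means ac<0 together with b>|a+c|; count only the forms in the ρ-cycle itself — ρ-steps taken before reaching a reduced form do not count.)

D = 8, ⌊√D⌋ = 2
descent: ρ → (-1,2,1)  [lands on river]
river: ρ → (1,2,-1)
ρ-cycle length = 2 (tail of 1 descent step not counted)

2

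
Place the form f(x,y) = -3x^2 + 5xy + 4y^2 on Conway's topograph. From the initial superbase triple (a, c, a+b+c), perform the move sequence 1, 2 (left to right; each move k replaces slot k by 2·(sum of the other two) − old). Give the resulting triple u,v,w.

start (-3,4,6) = (f(1,0),f(0,1),f(1,1))
replace slot 1: 2·(4+6) − (-3) = 23 → (23,4,6)
replace slot 2: 2·(23+6) − 4 = 54 → (23,54,6)

23,54,6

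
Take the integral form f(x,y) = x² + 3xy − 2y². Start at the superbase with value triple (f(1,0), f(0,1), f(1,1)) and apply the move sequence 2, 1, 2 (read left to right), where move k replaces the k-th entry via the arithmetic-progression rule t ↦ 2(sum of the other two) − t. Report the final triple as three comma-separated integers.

start (1,-2,2) = (f(1,0),f(0,1),f(1,1))
replace slot 2: 2·(1+2) − (-2) = 8 → (1,8,2)
replace slot 1: 2·(8+2) − 1 = 19 → (19,8,2)
replace slot 2: 2·(19+2) − 8 = 34 → (19,34,2)

19,34,2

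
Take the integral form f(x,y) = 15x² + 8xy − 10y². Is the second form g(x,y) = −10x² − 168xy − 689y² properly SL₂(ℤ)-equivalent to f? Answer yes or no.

D₁ = 664, D₂ = 664
river cycle of f (length 22): (-10, 12, 13), (13, 14, -9), (-9, 22, 5), (5, 18, -17), (-17, 16, 6), (6, 20, -11), (-11, 24, 2), (2, 24, -11), (-11, 20, 6), (6, 16, -17), … (12 more)
river cycle of g (length 22): (-10, 12, 13), (13, 14, -9), (-9, 22, 5), (5, 18, -17), (-17, 16, 6), (6, 20, -11), (-11, 24, 2), (2, 24, -11), (-11, 20, 6), (6, 16, -17), … (12 more)
cycles coincide ⇒ equivalent

yes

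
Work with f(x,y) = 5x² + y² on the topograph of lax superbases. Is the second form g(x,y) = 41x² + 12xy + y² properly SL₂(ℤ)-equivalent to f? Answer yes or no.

D₁ = -20, D₂ = -20
f: flip: (5,0,1)→(1,0,5)
f: reduced (well bottom): (1,0,5) with a≤c, −a<b≤a
g: flip: (41,12,1)→(1,-12,41)
g: translate: b→0 (≡-12 mod 2), so (1,-12,41)→(1,0,5)
g: reduced (well bottom): (1,0,5) with a≤c, −a<b≤a
reduced forms (1, 0, 5) vs (1, 0, 5) ⇒ equivalent

yes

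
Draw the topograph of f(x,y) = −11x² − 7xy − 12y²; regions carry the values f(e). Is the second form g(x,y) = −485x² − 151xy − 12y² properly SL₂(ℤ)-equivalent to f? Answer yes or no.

D₁ = -479, D₂ = -479
f is negative-definite; reduce −f:
−f: reduced (well bottom): (11,7,12) with a≤c, −a<b≤a
flip sign back: reduced form of f is (-11,-7,-12)
g is negative-definite; reduce −g:
−g: flip: (485,151,12)→(12,-151,485)
−g: translate: b→-7 (≡-151 mod 24), so (12,-151,485)→(12,-7,11)
−g: flip: (12,-7,11)→(11,7,12)
−g: reduced (well bottom): (11,7,12) with a≤c, −a<b≤a
flip sign back: reduced form of g is (-11,-7,-12)
reduced forms (-11, -7, -12) vs (-11, -7, -12) ⇒ equivalent

yes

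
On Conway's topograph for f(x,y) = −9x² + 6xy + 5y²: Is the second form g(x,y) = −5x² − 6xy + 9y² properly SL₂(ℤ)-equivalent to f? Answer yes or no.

D₁ = 216, D₂ = 216
river cycle of f (length 6): (5, 14, -1), (-1, 14, 5), (5, 6, -9), (-9, 12, 2), (2, 12, -9), (-9, 6, 5)
river cycle of g (length 6): (9, 6, -5), (-5, 14, 1), (1, 14, -5), (-5, 6, 9), (9, 12, -2), (-2, 12, 9)
cycles differ ⇒ inequivalent

no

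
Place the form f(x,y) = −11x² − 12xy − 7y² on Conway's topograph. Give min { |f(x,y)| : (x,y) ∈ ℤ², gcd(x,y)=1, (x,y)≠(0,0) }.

translate: b→-10 (≡12 mod 22), so (11,12,7)→(11,-10,6)
flip: (11,-10,6)→(6,10,11)
translate: b→-2 (≡10 mod 12), so (6,10,11)→(6,-2,7)
reduced (well bottom): (6,-2,7) with a≤c, −a<b≤a
well minimum |f| = |-6| = 6 (negative-definite)

6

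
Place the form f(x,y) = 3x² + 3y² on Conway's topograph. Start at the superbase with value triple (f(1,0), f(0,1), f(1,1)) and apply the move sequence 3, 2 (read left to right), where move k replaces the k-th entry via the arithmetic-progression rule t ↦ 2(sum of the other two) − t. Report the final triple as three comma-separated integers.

start (3,3,6) = (f(1,0),f(0,1),f(1,1))
replace slot 3: 2·(3+3) − 6 = 6 → (3,3,6)
replace slot 2: 2·(3+6) − 3 = 15 → (3,15,6)

3,15,6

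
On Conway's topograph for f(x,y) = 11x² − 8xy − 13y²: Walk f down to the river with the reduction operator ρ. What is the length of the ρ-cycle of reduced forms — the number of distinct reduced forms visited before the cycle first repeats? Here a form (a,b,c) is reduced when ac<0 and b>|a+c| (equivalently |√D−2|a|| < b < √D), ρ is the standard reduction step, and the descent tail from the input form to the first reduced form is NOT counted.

D = 636, ⌊√D⌋ = 25
descent: ρ → (-13,8,11)  [lands on river]
river: ρ → (11,14,-10)
river: ρ → (-10,6,15)
river: ρ → (15,24,-1)
river: ρ → (-1,24,15)
river: ρ → (15,6,-10)
river: ρ → (-10,14,11)
river: ρ → (11,8,-13)
river: ρ → (-13,18,6)
river: ρ → (6,18,-13)
ρ-cycle length = 10 (tail of 1 descent step not counted)

10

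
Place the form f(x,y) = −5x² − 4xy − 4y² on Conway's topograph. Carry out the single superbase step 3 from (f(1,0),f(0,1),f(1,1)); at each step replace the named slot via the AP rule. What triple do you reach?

start (-5,-4,-13) = (f(1,0),f(0,1),f(1,1))
replace slot 3: 2·((-5)+(-4)) − (-13) = -5 → (-5,-4,-5)

-5,-4,-5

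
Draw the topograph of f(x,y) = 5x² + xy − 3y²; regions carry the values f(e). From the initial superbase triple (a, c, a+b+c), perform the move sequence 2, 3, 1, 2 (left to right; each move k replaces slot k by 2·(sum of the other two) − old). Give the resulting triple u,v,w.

start (5,-3,3) = (f(1,0),f(0,1),f(1,1))
replace slot 2: 2·(5+3) − (-3) = 19 → (5,19,3)
replace slot 3: 2·(5+19) − 3 = 45 → (5,19,45)
replace slot 1: 2·(19+45) − 5 = 123 → (123,19,45)
replace slot 2: 2·(123+45) − 19 = 317 → (123,317,45)

123,317,45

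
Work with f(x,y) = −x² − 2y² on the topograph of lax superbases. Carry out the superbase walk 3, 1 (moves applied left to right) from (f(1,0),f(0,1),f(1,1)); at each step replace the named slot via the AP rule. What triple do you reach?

start (-1,-2,-3) = (f(1,0),f(0,1),f(1,1))
replace slot 3: 2·((-1)+(-2)) − (-3) = -3 → (-1,-2,-3)
replace slot 1: 2·((-2)+(-3)) − (-1) = -9 → (-9,-2,-3)

-9,-2,-3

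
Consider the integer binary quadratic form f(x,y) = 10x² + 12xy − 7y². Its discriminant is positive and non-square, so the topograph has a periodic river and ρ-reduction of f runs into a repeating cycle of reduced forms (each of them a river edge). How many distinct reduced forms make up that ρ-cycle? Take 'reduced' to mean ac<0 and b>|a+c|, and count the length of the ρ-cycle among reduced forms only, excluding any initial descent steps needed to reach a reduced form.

D = 424, ⌊√D⌋ = 20
river: ρ → (-7,16,6)
river: ρ → (6,20,-1)
river: ρ → (-1,20,6)
river: ρ → (6,16,-7)
river: ρ → (-7,12,10)
river: ρ → (10,8,-9)
river: ρ → (-9,10,9)
river: ρ → (9,8,-10)
river: ρ → (-10,12,7)
river: ρ → (7,16,-6)
river: ρ → (-6,20,1)
river: ρ → (1,20,-6)
river: ρ → (-6,16,7)
river: ρ → (7,12,-10)
river: ρ → (-10,8,9)
river: ρ → (9,10,-9)
river: ρ → (-9,8,10)
river: ρ → (10,12,-7)
ρ-cycle length = 18 (tail of 0 descent steps not counted)

18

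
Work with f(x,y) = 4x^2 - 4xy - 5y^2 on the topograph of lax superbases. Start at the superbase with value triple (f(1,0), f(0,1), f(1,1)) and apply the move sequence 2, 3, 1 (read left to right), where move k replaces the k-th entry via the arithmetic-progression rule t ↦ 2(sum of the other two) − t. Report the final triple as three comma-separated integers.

start (4,-5,-5) = (f(1,0),f(0,1),f(1,1))
replace slot 2: 2·(4+(-5)) − (-5) = 3 → (4,3,-5)
replace slot 3: 2·(4+3) − (-5) = 19 → (4,3,19)
replace slot 1: 2·(3+19) − 4 = 40 → (40,3,19)

40,3,19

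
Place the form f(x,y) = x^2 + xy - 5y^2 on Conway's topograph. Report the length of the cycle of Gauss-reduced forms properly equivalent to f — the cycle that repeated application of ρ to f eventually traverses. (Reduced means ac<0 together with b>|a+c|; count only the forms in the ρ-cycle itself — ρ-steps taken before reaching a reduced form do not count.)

D = 21, ⌊√D⌋ = 4
descent: ρ → (-5,-1,1)
descent: ρ → (1,3,-3)  [lands on river]
river: ρ → (-3,3,1)
ρ-cycle length = 2 (tail of 2 descent steps not counted)

2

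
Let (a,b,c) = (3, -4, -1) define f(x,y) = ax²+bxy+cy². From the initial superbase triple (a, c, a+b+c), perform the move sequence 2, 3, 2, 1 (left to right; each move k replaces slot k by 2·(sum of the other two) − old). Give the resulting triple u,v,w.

start (3,-1,-2) = (f(1,0),f(0,1),f(1,1))
replace slot 2: 2·(3+(-2)) − (-1) = 3 → (3,3,-2)
replace slot 3: 2·(3+3) − (-2) = 14 → (3,3,14)
replace slot 2: 2·(3+14) − 3 = 31 → (3,31,14)
replace slot 1: 2·(31+14) − 3 = 87 → (87,31,14)

87,31,14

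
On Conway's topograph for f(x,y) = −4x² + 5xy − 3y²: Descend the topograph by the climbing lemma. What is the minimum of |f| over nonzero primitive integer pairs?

translate: b→3 (≡-5 mod 8), so (4,-5,3)→(4,3,2)
flip: (4,3,2)→(2,-3,4)
translate: b→1 (≡-3 mod 4), so (2,-3,4)→(2,1,3)
reduced (well bottom): (2,1,3) with a≤c, −a<b≤a
well minimum |f| = |-2| = 2 (negative-definite)

2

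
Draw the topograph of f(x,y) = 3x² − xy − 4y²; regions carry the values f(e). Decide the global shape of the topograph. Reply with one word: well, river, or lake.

D = b²−4ac = (-1)² − 4·3·(-4) = 49
D = 7² is a perfect square ⇒ form factors over ℤ ⇒ lakes

lake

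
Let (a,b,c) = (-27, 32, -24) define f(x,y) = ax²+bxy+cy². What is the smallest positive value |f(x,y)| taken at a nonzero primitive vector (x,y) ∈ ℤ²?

translate: b→22 (≡-32 mod 54), so (27,-32,24)→(27,22,19)
flip: (27,22,19)→(19,-22,27)
translate: b→16 (≡-22 mod 38), so (19,-22,27)→(19,16,24)
reduced (well bottom): (19,16,24) with a≤c, −a<b≤a
well minimum |f| = |-19| = 19 (negative-definite)

19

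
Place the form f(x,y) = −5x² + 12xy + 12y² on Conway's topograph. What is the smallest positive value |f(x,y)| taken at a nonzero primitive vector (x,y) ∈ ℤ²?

river: ρ → (12,12,-5)
river: ρ → (-5,18,3)
river: ρ → (3,18,-5)
river: ρ → (-5,12,12)
closes: descent 0, river 4
min |a| on river = 3

3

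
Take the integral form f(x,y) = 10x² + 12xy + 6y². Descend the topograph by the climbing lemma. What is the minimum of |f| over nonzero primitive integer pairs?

translate: b→-8 (≡12 mod 20), so (10,12,6)→(10,-8,4)
flip: (10,-8,4)→(4,8,10)
translate: b→0 (≡8 mod 8), so (4,8,10)→(4,0,6)
reduced (well bottom): (4,0,6) with a≤c, −a<b≤a
well minimum = a = 4

4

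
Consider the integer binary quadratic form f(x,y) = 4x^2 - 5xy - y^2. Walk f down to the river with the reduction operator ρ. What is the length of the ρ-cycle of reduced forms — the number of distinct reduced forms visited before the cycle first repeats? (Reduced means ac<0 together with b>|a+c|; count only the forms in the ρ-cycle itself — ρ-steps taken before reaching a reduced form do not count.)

D = 41, ⌊√D⌋ = 6
descent: ρ → (-1,5,4)  [lands on river]
river: ρ → (4,3,-2)
river: ρ → (-2,5,2)
river: ρ → (2,3,-4)
river: ρ → (-4,5,1)
river: ρ → (1,5,-4)
river: ρ → (-4,3,2)
river: ρ → (2,5,-2)
river: ρ → (-2,3,4)
river: ρ → (4,5,-1)
ρ-cycle length = 10 (tail of 1 descent step not counted)

10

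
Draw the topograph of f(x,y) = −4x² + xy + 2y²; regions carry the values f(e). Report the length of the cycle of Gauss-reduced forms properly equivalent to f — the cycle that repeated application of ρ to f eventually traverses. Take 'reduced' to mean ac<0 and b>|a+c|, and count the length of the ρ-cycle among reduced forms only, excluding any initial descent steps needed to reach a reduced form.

D = 33, ⌊√D⌋ = 5
descent: ρ → (2,3,-3)  [lands on river]
river: ρ → (-3,3,2)
river: ρ → (2,5,-1)
river: ρ → (-1,5,2)
ρ-cycle length = 4 (tail of 1 descent step not counted)

4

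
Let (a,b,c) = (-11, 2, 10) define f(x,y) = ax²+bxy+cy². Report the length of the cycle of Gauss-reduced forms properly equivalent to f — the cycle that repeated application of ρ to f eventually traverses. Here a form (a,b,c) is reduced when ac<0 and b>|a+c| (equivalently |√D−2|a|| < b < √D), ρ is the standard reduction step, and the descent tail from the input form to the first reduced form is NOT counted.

D = 444, ⌊√D⌋ = 21
river: ρ → (10,18,-3)
river: ρ → (-3,18,10)
river: ρ → (10,2,-11)
river: ρ → (-11,20,1)
river: ρ → (1,20,-11)
river: ρ → (-11,2,10)
ρ-cycle length = 6 (tail of 0 descent steps not counted)

6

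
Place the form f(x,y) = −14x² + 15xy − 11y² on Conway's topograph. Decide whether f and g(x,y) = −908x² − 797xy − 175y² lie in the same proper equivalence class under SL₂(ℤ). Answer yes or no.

D₁ = -391, D₂ = -391
f is negative-definite; reduce −f:
−f: translate: b→13 (≡-15 mod 28), so (14,-15,11)→(14,13,10)
−f: flip: (14,13,10)→(10,-13,14)
−f: translate: b→7 (≡-13 mod 20), so (10,-13,14)→(10,7,11)
−f: reduced (well bottom): (10,7,11) with a≤c, −a<b≤a
flip sign back: reduced form of f is (-10,-7,-11)
g is negative-definite; reduce −g:
−g: flip: (908,797,175)→(175,-797,908)
−g: translate: b→-97 (≡-797 mod 350), so (175,-797,908)→(175,-97,14)
−g: flip: (175,-97,14)→(14,97,175)
−g: translate: b→13 (≡97 mod 28), so (14,97,175)→(14,13,10)
−g: flip: (14,13,10)→(10,-13,14)
−g: translate: b→7 (≡-13 mod 20), so (10,-13,14)→(10,7,11)
−g: reduced (well bottom): (10,7,11) with a≤c, −a<b≤a
flip sign back: reduced form of g is (-10,-7,-11)
reduced forms (-10, -7, -11) vs (-10, -7, -11) ⇒ equivalent

yes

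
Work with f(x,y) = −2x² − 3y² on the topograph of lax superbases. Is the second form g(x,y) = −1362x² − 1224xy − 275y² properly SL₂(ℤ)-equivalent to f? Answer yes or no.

D₁ = -24, D₂ = -24
f is negative-definite; reduce −f:
−f: reduced (well bottom): (2,0,3) with a≤c, −a<b≤a
flip sign back: reduced form of f is (-2,0,-3)
g is negative-definite; reduce −g:
−g: flip: (1362,1224,275)→(275,-1224,1362)
−g: translate: b→-124 (≡-1224 mod 550), so (275,-1224,1362)→(275,-124,14)
−g: flip: (275,-124,14)→(14,124,275)
−g: translate: b→12 (≡124 mod 28), so (14,124,275)→(14,12,3)
−g: flip: (14,12,3)→(3,-12,14)
−g: translate: b→0 (≡-12 mod 6), so (3,-12,14)→(3,0,2)
−g: flip: (3,0,2)→(2,0,3)
−g: reduced (well bottom): (2,0,3) with a≤c, −a<b≤a
flip sign back: reduced form of g is (-2,0,-3)
reduced forms (-2, 0, -3) vs (-2, 0, -3) ⇒ equivalent

yes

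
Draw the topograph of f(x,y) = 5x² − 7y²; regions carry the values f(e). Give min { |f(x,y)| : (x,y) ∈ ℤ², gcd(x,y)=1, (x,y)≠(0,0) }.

descent: ρ → (-7,0,5)
descent: ρ → (5,10,-2)  [lands on river]
river: ρ → (-2,10,5)
closes: descent 2, river 2
min |a| on river = 2

2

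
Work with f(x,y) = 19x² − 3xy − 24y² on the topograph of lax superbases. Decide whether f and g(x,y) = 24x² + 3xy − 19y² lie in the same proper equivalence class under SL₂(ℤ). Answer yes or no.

D₁ = 1833, D₂ = 1833
river cycle of f (length 12): (19, 35, -8), (-8, 29, 31), (31, 33, -6), (-6, 39, 13), (13, 39, -6), (-6, 33, 31), (31, 29, -8), (-8, 35, 19), (19, 41, -2), (-2, 39, 39), … (2 more)
river cycle of g (length 12): (-19, 35, 8), (8, 29, -31), (-31, 33, 6), (6, 39, -13), (-13, 39, 6), (6, 33, -31), (-31, 29, 8), (8, 35, -19), (-19, 41, 2), (2, 39, -39), … (2 more)
cycles differ ⇒ inequivalent

no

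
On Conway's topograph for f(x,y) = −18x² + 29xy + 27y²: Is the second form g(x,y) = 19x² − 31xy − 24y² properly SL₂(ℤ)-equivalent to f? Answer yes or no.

D₁ = 2785, D₂ = 2785
river cycle of f (length 62): (27, 25, -20), (-20, 15, 32), (32, 49, -3), (-3, 47, 48), (48, 49, -2), (-2, 51, 23), (23, 41, -12), (-12, 31, 38), (38, 45, -5), (-5, 45, 38), … (52 more)
river cycle of g (length 62): (-24, 31, 19), (19, 45, -10), (-10, 35, 39), (39, 43, -6), (-6, 41, 46), (46, 51, -1), (-1, 51, 46), (46, 41, -6), (-6, 43, 39), (39, 35, -10), … (52 more)
cycles differ ⇒ inequivalent

no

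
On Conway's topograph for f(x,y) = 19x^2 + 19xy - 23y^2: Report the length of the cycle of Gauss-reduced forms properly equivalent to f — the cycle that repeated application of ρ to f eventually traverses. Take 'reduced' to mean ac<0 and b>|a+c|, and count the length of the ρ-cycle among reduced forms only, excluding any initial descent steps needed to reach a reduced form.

D = 2109, ⌊√D⌋ = 45
river: ρ → (-23,27,15)
river: ρ → (15,33,-17)
river: ρ → (-17,35,13)
river: ρ → (13,43,-5)
river: ρ → (-5,37,37)
river: ρ → (37,37,-5)
river: ρ → (-5,43,13)
river: ρ → (13,35,-17)
river: ρ → (-17,33,15)
river: ρ → (15,27,-23)
river: ρ → (-23,19,19)
river: ρ → (19,19,-23)
ρ-cycle length = 12 (tail of 0 descent steps not counted)

12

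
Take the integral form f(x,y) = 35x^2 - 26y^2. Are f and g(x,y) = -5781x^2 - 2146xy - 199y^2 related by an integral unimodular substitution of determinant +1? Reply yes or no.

D₁ = 3640, D₂ = 3640
river cycle of f (length 4): (-26, 52, 9), (9, 56, -14), (-14, 56, 9), (9, 52, -26)
river cycle of g (length 4): (-26, 52, 9), (9, 56, -14), (-14, 56, 9), (9, 52, -26)
cycles coincide ⇒ equivalent

yes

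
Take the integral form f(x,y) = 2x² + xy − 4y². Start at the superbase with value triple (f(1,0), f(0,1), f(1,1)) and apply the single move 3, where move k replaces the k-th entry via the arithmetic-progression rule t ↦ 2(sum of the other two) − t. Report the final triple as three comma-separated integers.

start (2,-4,-1) = (f(1,0),f(0,1),f(1,1))
replace slot 3: 2·(2+(-4)) − (-1) = -3 → (2,-4,-3)

2,-4,-3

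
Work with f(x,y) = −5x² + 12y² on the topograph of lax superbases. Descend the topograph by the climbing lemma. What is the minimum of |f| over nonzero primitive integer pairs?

descent: ρ → (12,0,-5)
descent: ρ → (-5,10,7)  [lands on river]
river: ρ → (7,4,-8)
river: ρ → (-8,12,3)
river: ρ → (3,12,-8)
river: ρ → (-8,4,7)
river: ρ → (7,10,-5)
closes: descent 2, river 6
min |a| on river = 3

3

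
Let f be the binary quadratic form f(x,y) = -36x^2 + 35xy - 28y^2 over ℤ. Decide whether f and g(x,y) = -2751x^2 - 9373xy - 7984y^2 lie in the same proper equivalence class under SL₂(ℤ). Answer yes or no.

D₁ = -2807, D₂ = -2807
f is negative-definite; reduce −f:
−f: flip: (36,-35,28)→(28,35,36)
−f: translate: b→-21 (≡35 mod 56), so (28,35,36)→(28,-21,29)
−f: reduced (well bottom): (28,-21,29) with a≤c, −a<b≤a
flip sign back: reduced form of f is (-28,21,-29)
g is negative-definite; reduce −g:
−g: translate: b→-1631 (≡9373 mod 5502), so (2751,9373,7984)→(2751,-1631,242)
−g: flip: (2751,-1631,242)→(242,1631,2751)
−g: translate: b→179 (≡1631 mod 484), so (242,1631,2751)→(242,179,36)
−g: flip: (242,179,36)→(36,-179,242)
−g: translate: b→-35 (≡-179 mod 72), so (36,-179,242)→(36,-35,28)
−g: flip: (36,-35,28)→(28,35,36)
−g: translate: b→-21 (≡35 mod 56), so (28,35,36)→(28,-21,29)
−g: reduced (well bottom): (28,-21,29) with a≤c, −a<b≤a
flip sign back: reduced form of g is (-28,21,-29)
reduced forms (-28, 21, -29) vs (-28, 21, -29) ⇒ equivalent

yes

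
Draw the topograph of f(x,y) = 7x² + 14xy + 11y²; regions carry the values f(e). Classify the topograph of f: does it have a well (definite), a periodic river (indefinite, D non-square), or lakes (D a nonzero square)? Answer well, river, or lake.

D = b²−4ac = 14² − 4·7·11 = -112
D < 0 ⇒ definite ⇒ every region one sign ⇒ single well

well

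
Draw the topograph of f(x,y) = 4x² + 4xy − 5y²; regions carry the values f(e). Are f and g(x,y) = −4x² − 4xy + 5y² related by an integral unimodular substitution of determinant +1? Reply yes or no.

D₁ = 96, D₂ = 96
river cycle of f (length 4): (-5, 6, 3), (3, 6, -5), (-5, 4, 4), (4, 4, -5)
river cycle of g (length 4): (5, 4, -4), (-4, 4, 5), (5, 6, -3), (-3, 6, 5)
cycles differ ⇒ inequivalent

no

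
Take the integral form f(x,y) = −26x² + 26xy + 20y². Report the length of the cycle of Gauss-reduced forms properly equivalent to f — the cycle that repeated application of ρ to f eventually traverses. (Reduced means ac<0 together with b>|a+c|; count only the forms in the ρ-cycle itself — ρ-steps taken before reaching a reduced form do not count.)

D = 2756, ⌊√D⌋ = 52
river: ρ → (20,14,-32)
river: ρ → (-32,50,2)
river: ρ → (2,50,-32)
river: ρ → (-32,14,20)
river: ρ → (20,26,-26)
river: ρ → (-26,26,20)
ρ-cycle length = 6 (tail of 0 descent steps not counted)

6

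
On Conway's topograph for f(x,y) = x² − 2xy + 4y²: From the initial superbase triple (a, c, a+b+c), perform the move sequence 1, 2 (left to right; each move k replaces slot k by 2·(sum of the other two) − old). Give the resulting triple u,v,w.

start (1,4,3) = (f(1,0),f(0,1),f(1,1))
replace slot 1: 2·(4+3) − 1 = 13 → (13,4,3)
replace slot 2: 2·(13+3) − 4 = 28 → (13,28,3)

13,28,3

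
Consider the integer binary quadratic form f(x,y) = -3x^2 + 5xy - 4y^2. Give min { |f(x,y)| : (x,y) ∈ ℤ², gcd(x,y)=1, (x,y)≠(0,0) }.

translate: b→1 (≡-5 mod 6), so (3,-5,4)→(3,1,2)
flip: (3,1,2)→(2,-1,3)
reduced (well bottom): (2,-1,3) with a≤c, −a<b≤a
well minimum |f| = |-2| = 2 (negative-definite)

2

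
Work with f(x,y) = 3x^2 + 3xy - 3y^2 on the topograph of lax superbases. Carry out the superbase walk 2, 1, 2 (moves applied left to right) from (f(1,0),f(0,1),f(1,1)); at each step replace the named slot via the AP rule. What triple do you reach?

start (3,-3,3) = (f(1,0),f(0,1),f(1,1))
replace slot 2: 2·(3+3) − (-3) = 15 → (3,15,3)
replace slot 1: 2·(15+3) − 3 = 33 → (33,15,3)
replace slot 2: 2·(33+3) − 15 = 57 → (33,57,3)

33,57,3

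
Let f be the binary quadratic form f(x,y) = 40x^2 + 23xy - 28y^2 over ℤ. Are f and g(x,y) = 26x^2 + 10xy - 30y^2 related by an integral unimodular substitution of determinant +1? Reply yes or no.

D₁ = 5009, D₂ = 3220
discriminants differ ⇒ not SL₂(ℤ)-equivalent

no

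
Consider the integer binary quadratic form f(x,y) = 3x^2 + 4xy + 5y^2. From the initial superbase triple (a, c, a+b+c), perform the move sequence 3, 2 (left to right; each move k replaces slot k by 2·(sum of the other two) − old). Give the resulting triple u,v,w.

start (3,5,12) = (f(1,0),f(0,1),f(1,1))
replace slot 3: 2·(3+5) − 12 = 4 → (3,5,4)
replace slot 2: 2·(3+4) − 5 = 9 → (3,9,4)

3,9,4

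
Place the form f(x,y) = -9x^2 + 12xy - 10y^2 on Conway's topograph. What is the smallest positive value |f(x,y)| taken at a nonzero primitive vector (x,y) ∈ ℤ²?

translate: b→6 (≡-12 mod 18), so (9,-12,10)→(9,6,7)
flip: (9,6,7)→(7,-6,9)
reduced (well bottom): (7,-6,9) with a≤c, −a<b≤a
well minimum |f| = |-7| = 7 (negative-definite)

7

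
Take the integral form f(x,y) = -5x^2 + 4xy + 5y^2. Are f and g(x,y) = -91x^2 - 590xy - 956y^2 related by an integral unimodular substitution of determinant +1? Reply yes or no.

D₁ = 116, D₂ = 116
river cycle of f (length 10): (5, 6, -4), (-4, 10, 1), (1, 10, -4), (-4, 6, 5), (5, 4, -5), (-5, 6, 4), (4, 10, -1), (-1, 10, 4), (4, 6, -5), (-5, 4, 5)
river cycle of g (length 10): (-5, 4, 5), (5, 6, -4), (-4, 10, 1), (1, 10, -4), (-4, 6, 5), (5, 4, -5), (-5, 6, 4), (4, 10, -1), (-1, 10, 4), (4, 6, -5)
cycles coincide ⇒ equivalent

yes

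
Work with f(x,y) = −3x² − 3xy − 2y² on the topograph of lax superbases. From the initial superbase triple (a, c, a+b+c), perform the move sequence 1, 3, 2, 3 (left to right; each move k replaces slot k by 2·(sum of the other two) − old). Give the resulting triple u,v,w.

start (-3,-2,-8) = (f(1,0),f(0,1),f(1,1))
replace slot 1: 2·((-2)+(-8)) − (-3) = -17 → (-17,-2,-8)
replace slot 3: 2·((-17)+(-2)) − (-8) = -30 → (-17,-2,-30)
replace slot 2: 2·((-17)+(-30)) − (-2) = -92 → (-17,-92,-30)
replace slot 3: 2·((-17)+(-92)) − (-30) = -188 → (-17,-92,-188)

-17,-92,-188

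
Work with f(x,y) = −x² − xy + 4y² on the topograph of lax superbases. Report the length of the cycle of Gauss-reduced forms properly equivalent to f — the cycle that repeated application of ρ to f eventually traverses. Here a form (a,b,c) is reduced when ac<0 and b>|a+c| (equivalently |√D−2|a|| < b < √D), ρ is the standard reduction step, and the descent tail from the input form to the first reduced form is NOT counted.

D = 17, ⌊√D⌋ = 4
descent: ρ → (4,1,-1)
descent: ρ → (-1,3,2)  [lands on river]
river: ρ → (2,1,-2)
river: ρ → (-2,3,1)
river: ρ → (1,3,-2)
river: ρ → (-2,1,2)
river: ρ → (2,3,-1)
ρ-cycle length = 6 (tail of 2 descent steps not counted)

6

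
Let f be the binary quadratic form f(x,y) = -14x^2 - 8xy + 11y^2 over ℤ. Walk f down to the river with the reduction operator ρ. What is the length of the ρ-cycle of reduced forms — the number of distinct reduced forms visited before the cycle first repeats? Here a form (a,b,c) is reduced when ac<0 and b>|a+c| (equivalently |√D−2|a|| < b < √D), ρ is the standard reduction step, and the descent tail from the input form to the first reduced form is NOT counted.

D = 680, ⌊√D⌋ = 26
descent: ρ → (11,8,-14)  [lands on river]
river: ρ → (-14,20,5)
river: ρ → (5,20,-14)
river: ρ → (-14,8,11)
river: ρ → (11,14,-11)
river: ρ → (-11,8,14)
river: ρ → (14,20,-5)
river: ρ → (-5,20,14)
river: ρ → (14,8,-11)
river: ρ → (-11,14,11)
ρ-cycle length = 10 (tail of 1 descent step not counted)

10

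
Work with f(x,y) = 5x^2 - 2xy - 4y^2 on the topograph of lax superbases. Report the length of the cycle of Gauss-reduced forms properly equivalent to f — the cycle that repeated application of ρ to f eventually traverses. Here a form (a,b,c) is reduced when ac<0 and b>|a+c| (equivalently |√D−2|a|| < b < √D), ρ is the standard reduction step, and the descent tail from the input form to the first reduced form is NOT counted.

D = 84, ⌊√D⌋ = 9
descent: ρ → (-4,2,5)  [lands on river]
river: ρ → (5,8,-1)
river: ρ → (-1,8,5)
river: ρ → (5,2,-4)
river: ρ → (-4,6,3)
river: ρ → (3,6,-4)
ρ-cycle length = 6 (tail of 1 descent step not counted)

6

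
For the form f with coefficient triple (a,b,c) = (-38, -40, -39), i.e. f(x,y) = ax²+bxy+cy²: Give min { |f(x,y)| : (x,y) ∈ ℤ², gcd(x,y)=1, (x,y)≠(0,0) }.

translate: b→-36 (≡40 mod 76), so (38,40,39)→(38,-36,37)
flip: (38,-36,37)→(37,36,38)
reduced (well bottom): (37,36,38) with a≤c, −a<b≤a
well minimum |f| = |-37| = 37 (negative-definite)

37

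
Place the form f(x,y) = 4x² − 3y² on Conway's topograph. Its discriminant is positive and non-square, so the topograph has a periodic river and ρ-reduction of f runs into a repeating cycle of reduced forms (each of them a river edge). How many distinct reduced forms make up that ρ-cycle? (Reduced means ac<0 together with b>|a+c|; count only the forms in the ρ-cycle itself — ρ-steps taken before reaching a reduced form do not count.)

D = 48, ⌊√D⌋ = 6
descent: ρ → (-3,6,1)  [lands on river]
river: ρ → (1,6,-3)
ρ-cycle length = 2 (tail of 1 descent step not counted)

2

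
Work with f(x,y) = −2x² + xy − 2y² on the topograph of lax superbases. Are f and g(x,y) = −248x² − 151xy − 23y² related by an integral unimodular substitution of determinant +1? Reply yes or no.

D₁ = -15, D₂ = -15
f is negative-definite; reduce −f:
−f: flip: (2,-1,2)→(2,1,2)
−f: reduced (well bottom): (2,1,2) with a≤c, −a<b≤a
flip sign back: reduced form of f is (-2,-1,-2)
g is negative-definite; reduce −g:
−g: flip: (248,151,23)→(23,-151,248)
−g: translate: b→-13 (≡-151 mod 46), so (23,-151,248)→(23,-13,2)
−g: flip: (23,-13,2)→(2,13,23)
−g: translate: b→1 (≡13 mod 4), so (2,13,23)→(2,1,2)
−g: reduced (well bottom): (2,1,2) with a≤c, −a<b≤a
flip sign back: reduced form of g is (-2,-1,-2)
reduced forms (-2, -1, -2) vs (-2, -1, -2) ⇒ equivalent

yes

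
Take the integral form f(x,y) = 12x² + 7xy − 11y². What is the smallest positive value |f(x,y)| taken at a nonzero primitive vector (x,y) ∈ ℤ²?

river: ρ → (-11,15,8)
river: ρ → (8,17,-9)
river: ρ → (-9,19,6)
river: ρ → (6,17,-12)
river: ρ → (-12,7,11)
river: ρ → (11,15,-8)
river: ρ → (-8,17,9)
river: ρ → (9,19,-6)
river: ρ → (-6,17,12)
river: ρ → (12,7,-11)
closes: descent 0, river 10
min |a| on river = 6

6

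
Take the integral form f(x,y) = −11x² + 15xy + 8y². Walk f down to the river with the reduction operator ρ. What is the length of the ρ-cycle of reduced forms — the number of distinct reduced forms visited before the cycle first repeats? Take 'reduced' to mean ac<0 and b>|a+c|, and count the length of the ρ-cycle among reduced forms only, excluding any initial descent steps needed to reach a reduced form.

D = 577, ⌊√D⌋ = 24
river: ρ → (8,17,-9)
river: ρ → (-9,19,6)
river: ρ → (6,17,-12)
river: ρ → (-12,7,11)
river: ρ → (11,15,-8)
river: ρ → (-8,17,9)
river: ρ → (9,19,-6)
river: ρ → (-6,17,12)
river: ρ → (12,7,-11)
river: ρ → (-11,15,8)
ρ-cycle length = 10 (tail of 0 descent steps not counted)

10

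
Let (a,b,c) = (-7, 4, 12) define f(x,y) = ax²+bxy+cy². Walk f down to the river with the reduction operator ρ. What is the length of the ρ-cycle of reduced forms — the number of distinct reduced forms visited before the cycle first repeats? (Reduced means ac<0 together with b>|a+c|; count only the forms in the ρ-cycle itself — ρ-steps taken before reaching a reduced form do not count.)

D = 352, ⌊√D⌋ = 18
descent: ρ → (12,-4,-7)
descent: ρ → (-7,18,1)  [lands on river]
river: ρ → (1,18,-7)
river: ρ → (-7,10,9)
river: ρ → (9,8,-8)
river: ρ → (-8,8,9)
river: ρ → (9,10,-7)
ρ-cycle length = 6 (tail of 2 descent steps not counted)

6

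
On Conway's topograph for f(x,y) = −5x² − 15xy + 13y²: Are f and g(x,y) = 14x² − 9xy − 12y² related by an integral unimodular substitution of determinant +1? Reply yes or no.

D₁ = 485, D₂ = 753
discriminants differ ⇒ not SL₂(ℤ)-equivalent

no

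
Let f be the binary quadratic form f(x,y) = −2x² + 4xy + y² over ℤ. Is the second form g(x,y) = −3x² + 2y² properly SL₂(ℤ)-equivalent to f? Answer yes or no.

D₁ = 24, D₂ = 24
river cycle of f (length 2): (1, 4, -2), (-2, 4, 1)
river cycle of g (length 2): (2, 4, -1), (-1, 4, 2)
cycles differ ⇒ inequivalent

no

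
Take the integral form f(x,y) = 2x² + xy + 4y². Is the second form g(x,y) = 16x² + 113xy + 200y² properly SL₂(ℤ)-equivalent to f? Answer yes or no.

D₁ = -31, D₂ = -31
f: reduced (well bottom): (2,1,4) with a≤c, −a<b≤a
g: translate: b→-15 (≡113 mod 32), so (16,113,200)→(16,-15,4)
g: flip: (16,-15,4)→(4,15,16)
g: translate: b→-1 (≡15 mod 8), so (4,15,16)→(4,-1,2)
g: flip: (4,-1,2)→(2,1,4)
g: reduced (well bottom): (2,1,4) with a≤c, −a<b≤a
reduced forms (2, 1, 4) vs (2, 1, 4) ⇒ equivalent

yes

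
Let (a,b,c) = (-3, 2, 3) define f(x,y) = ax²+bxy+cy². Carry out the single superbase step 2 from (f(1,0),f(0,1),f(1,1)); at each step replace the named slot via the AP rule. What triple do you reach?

start (-3,3,2) = (f(1,0),f(0,1),f(1,1))
replace slot 2: 2·((-3)+2) − 3 = -5 → (-3,-5,2)

-3,-5,2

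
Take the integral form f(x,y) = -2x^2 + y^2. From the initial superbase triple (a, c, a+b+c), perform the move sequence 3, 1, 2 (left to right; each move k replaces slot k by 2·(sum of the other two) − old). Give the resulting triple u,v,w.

start (-2,1,-1) = (f(1,0),f(0,1),f(1,1))
replace slot 3: 2·((-2)+1) − (-1) = -1 → (-2,1,-1)
replace slot 1: 2·(1+(-1)) − (-2) = 2 → (2,1,-1)
replace slot 2: 2·(2+(-1)) − 1 = 1 → (2,1,-1)

2,1,-1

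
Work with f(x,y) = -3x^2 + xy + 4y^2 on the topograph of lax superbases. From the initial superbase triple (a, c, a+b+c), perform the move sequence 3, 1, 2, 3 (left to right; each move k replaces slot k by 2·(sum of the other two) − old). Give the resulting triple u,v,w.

start (-3,4,2) = (f(1,0),f(0,1),f(1,1))
replace slot 3: 2·((-3)+4) − 2 = 0 → (-3,4,0)
replace slot 1: 2·(4+0) − (-3) = 11 → (11,4,0)
replace slot 2: 2·(11+0) − 4 = 18 → (11,18,0)
replace slot 3: 2·(11+18) − 0 = 58 → (11,18,58)

11,18,58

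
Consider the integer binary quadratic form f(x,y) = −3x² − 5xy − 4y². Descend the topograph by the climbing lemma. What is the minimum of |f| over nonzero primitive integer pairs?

translate: b→-1 (≡5 mod 6), so (3,5,4)→(3,-1,2)
flip: (3,-1,2)→(2,1,3)
reduced (well bottom): (2,1,3) with a≤c, −a<b≤a
well minimum |f| = |-2| = 2 (negative-definite)

2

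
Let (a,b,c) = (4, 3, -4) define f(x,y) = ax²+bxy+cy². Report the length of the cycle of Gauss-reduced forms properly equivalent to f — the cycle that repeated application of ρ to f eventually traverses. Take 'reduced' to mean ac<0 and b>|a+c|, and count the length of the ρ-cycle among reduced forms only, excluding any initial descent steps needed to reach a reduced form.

D = 73, ⌊√D⌋ = 8
river: ρ → (-4,5,3)
river: ρ → (3,7,-2)
river: ρ → (-2,5,6)
river: ρ → (6,7,-1)
river: ρ → (-1,7,6)
river: ρ → (6,5,-2)
river: ρ → (-2,7,3)
river: ρ → (3,5,-4)
river: ρ → (-4,3,4)
river: ρ → (4,5,-3)
river: ρ → (-3,7,2)
river: ρ → (2,5,-6)
river: ρ → (-6,7,1)
river: ρ → (1,7,-6)
river: ρ → (-6,5,2)
river: ρ → (2,7,-3)
river: ρ → (-3,5,4)
river: ρ → (4,3,-4)
ρ-cycle length = 18 (tail of 0 descent steps not counted)

18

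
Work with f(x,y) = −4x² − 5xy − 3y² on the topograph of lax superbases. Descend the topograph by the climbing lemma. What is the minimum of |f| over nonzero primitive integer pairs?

translate: b→-3 (≡5 mod 8), so (4,5,3)→(4,-3,2)
flip: (4,-3,2)→(2,3,4)
translate: b→-1 (≡3 mod 4), so (2,3,4)→(2,-1,3)
reduced (well bottom): (2,-1,3) with a≤c, −a<b≤a
well minimum |f| = |-2| = 2 (negative-definite)

2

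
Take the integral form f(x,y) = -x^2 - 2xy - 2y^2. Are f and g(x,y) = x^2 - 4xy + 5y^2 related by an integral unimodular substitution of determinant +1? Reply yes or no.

D₁ = -4, D₂ = -4
f is negative-definite; reduce −f:
−f: translate: b→0 (≡2 mod 2), so (1,2,2)→(1,0,1)
−f: reduced (well bottom): (1,0,1) with a≤c, −a<b≤a
flip sign back: reduced form of f is (-1,0,-1)
g: translate: b→0 (≡-4 mod 2), so (1,-4,5)→(1,0,1)
g: reduced (well bottom): (1,0,1) with a≤c, −a<b≤a
reduced forms (-1, 0, -1) vs (1, 0, 1) ⇒ inequivalent

no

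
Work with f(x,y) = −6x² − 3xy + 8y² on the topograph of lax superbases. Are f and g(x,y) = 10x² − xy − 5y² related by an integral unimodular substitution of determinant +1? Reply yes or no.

D₁ = 201, D₂ = 201
river cycle of f (length 14): (8, 3, -6), (-6, 9, 5), (5, 11, -4), (-4, 13, 2), (2, 11, -10), (-10, 9, 3), (3, 9, -10), (-10, 11, 2), (2, 13, -4), (-4, 11, 5), … (4 more)
river cycle of g (length 14): (-5, 11, 4), (4, 13, -2), (-2, 11, 10), (10, 9, -3), (-3, 9, 10), (10, 11, -2), (-2, 13, 4), (4, 11, -5), (-5, 9, 6), (6, 3, -8), … (4 more)
cycles differ ⇒ inequivalent

no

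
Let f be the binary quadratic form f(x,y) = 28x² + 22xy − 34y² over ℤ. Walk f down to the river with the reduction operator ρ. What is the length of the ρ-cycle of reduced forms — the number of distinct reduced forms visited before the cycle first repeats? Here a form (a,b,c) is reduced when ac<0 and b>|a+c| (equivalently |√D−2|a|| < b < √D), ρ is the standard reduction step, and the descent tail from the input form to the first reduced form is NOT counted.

D = 4292, ⌊√D⌋ = 65
river: ρ → (-34,46,16)
river: ρ → (16,50,-28)
river: ρ → (-28,62,4)
river: ρ → (4,58,-58)
river: ρ → (-58,58,4)
river: ρ → (4,62,-28)
river: ρ → (-28,50,16)
river: ρ → (16,46,-34)
river: ρ → (-34,22,28)
river: ρ → (28,34,-28)
river: ρ → (-28,22,34)
river: ρ → (34,46,-16)
river: ρ → (-16,50,28)
river: ρ → (28,62,-4)
river: ρ → (-4,58,58)
river: ρ → (58,58,-4)
river: ρ → (-4,62,28)
river: ρ → (28,50,-16)
river: ρ → (-16,46,34)
river: ρ → (34,22,-28)
river: ρ → (-28,34,28)
river: ρ → (28,22,-34)
ρ-cycle length = 22 (tail of 0 descent steps not counted)

22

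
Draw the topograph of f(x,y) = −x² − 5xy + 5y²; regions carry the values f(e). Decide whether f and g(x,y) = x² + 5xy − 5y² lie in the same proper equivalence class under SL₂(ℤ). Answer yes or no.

D₁ = 45, D₂ = 45
river cycle of f (length 2): (5, 5, -1), (-1, 5, 5)
river cycle of g (length 2): (-5, 5, 1), (1, 5, -5)
cycles differ ⇒ inequivalent

no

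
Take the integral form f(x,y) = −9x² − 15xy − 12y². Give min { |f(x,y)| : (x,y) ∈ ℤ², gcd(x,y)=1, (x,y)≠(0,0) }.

translate: b→-3 (≡15 mod 18), so (9,15,12)→(9,-3,6)
flip: (9,-3,6)→(6,3,9)
reduced (well bottom): (6,3,9) with a≤c, −a<b≤a
well minimum |f| = |-6| = 6 (negative-definite)

6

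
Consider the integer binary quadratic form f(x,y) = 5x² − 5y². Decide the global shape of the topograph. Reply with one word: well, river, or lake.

D = b²−4ac = 0² − 4·5·(-5) = 100
D = 10² is a perfect square ⇒ form factors over ℤ ⇒ lakes

lake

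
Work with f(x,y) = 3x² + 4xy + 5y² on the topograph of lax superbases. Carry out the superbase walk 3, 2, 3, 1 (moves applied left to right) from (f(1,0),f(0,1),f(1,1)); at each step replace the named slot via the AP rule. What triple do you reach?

start (3,5,12) = (f(1,0),f(0,1),f(1,1))
replace slot 3: 2·(3+5) − 12 = 4 → (3,5,4)
replace slot 2: 2·(3+4) − 5 = 9 → (3,9,4)
replace slot 3: 2·(3+9) − 4 = 20 → (3,9,20)
replace slot 1: 2·(9+20) − 3 = 55 → (55,9,20)

55,9,20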